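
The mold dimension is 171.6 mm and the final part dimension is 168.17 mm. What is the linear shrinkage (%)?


Shrinkage = (mold - part) / mold * 100
= (171.6 - 168.17) / 171.6 * 100
= 3.43 / 171.6 * 100
= 2.0%

2.0%


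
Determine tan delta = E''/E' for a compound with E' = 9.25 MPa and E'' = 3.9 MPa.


tan delta = E'' / E'
= 3.9 / 9.25
= 0.4216

tan delta = 0.4216


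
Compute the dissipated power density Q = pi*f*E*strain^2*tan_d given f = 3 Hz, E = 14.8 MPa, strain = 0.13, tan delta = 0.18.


Q = pi * f * E * strain^2 * tan_d
= pi * 3 * 14.8 * 0.13^2 * 0.18
= pi * 3 * 14.8 * 0.0169 * 0.18
= 0.4243

Q = 0.4243


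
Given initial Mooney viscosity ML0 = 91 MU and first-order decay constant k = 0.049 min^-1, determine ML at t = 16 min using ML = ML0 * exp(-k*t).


ML = ML0 * exp(-k * t)
ML = 91 * exp(-0.049 * 16)
ML = 91 * 0.4566
ML = 41.55 MU

41.55 MU


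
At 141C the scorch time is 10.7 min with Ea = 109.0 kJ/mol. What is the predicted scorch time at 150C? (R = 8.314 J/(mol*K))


Convert temperatures: T1 = 141 + 273.15 = 414.15 K, T2 = 150 + 273.15 = 423.15 K
ts2_new = 10.7 * exp(109000 / 8.314 * (1/423.15 - 1/414.15))
1/T2 - 1/T1 = -5.1356e-05
ts2_new = 5.46 min

5.46 min


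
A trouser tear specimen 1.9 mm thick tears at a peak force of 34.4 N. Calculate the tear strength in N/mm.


Tear strength = force / thickness
= 34.4 / 1.9
= 18.11 N/mm

18.11 N/mm


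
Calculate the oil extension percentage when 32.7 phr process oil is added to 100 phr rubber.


Oil % = oil / (100 + oil) * 100
= 32.7 / (100 + 32.7) * 100
= 32.7 / 132.7 * 100
= 24.64%

24.64%


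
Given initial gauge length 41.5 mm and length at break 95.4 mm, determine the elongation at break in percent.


Elongation = (Lf - L0) / L0 * 100
= (95.4 - 41.5) / 41.5 * 100
= 53.9 / 41.5 * 100
= 129.9%

129.9%


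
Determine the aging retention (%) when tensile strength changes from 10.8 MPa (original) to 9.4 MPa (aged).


Retention = aged / original * 100
= 9.4 / 10.8 * 100
= 87.0%

87.0%


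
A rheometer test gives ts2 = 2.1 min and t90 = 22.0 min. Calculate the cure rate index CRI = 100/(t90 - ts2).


CRI = 100 / (t90 - ts2)
= 100 / (22.0 - 2.1)
= 100 / 19.9
= 5.03 min^-1

5.03 min^-1


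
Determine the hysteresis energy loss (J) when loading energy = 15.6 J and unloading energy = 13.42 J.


Hysteresis loss = loading - unloading
= 15.6 - 13.42
= 2.18 J

2.18 J


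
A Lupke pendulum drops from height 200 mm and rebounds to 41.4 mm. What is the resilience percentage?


Resilience = h_rebound / h_drop * 100
= 41.4 / 200 * 100
= 20.7%

20.7%


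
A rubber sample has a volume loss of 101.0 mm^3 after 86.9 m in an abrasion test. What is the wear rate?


Rate = volume_loss / distance
= 101.0 / 86.9
= 1.162 mm^3/m

1.162 mm^3/m


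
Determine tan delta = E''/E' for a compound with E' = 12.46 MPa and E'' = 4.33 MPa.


tan delta = E'' / E'
= 4.33 / 12.46
= 0.3475

tan delta = 0.3475


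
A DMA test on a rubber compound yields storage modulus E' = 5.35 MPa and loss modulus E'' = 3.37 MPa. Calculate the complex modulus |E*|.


|E*| = sqrt(E'^2 + E''^2)
= sqrt(5.35^2 + 3.37^2)
= sqrt(28.6225 + 11.3569)
= 6.323 MPa

6.323 MPa


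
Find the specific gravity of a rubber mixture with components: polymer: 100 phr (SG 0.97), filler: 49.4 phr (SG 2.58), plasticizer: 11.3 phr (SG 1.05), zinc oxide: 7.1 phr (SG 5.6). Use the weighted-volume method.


Sum of weights = 167.8
Volume contributions:
  polymer: 100/0.97 = 103.0928
  filler: 49.4/2.58 = 19.1473
  plasticizer: 11.3/1.05 = 10.7619
  zinc oxide: 7.1/5.6 = 1.2679
Sum of volumes = 134.2698
SG = 167.8 / 134.2698 = 1.25

SG = 1.25


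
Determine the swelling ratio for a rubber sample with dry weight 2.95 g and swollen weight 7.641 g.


Q = W_swollen / W_dry
Q = 7.641 / 2.95
Q = 2.59

Q = 2.59


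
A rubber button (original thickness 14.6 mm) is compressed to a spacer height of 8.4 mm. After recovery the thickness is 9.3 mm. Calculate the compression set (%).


CS = (t0 - recovered) / (t0 - ts) * 100
= (14.6 - 9.3) / (14.6 - 8.4) * 100
= 5.3 / 6.2 * 100
= 85.5%

85.5%


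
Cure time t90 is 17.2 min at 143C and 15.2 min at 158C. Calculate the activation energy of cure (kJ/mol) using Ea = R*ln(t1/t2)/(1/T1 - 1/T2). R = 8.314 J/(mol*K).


T1 = 416.15 K, T2 = 431.15 K
1/T1 - 1/T2 = 8.3601e-05
ln(t1/t2) = ln(17.2/15.2) = 0.1236
Ea = 8.314 * 0.1236 / 8.3601e-05 = 12293.1889 J/mol
Ea = 12.29 kJ/mol

12.29 kJ/mol


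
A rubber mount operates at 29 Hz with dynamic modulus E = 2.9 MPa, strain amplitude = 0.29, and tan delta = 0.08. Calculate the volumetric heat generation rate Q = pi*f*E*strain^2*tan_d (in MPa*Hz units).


Q = pi * f * E * strain^2 * tan_d
= pi * 29 * 2.9 * 0.29^2 * 0.08
= pi * 29 * 2.9 * 0.0841 * 0.08
= 1.7776

Q = 1.7776


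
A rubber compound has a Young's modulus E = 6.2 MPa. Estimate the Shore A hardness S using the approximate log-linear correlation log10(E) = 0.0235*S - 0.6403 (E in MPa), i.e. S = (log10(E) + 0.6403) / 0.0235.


log10(E) = 0.0235*S - 0.6403  =>  S = (log10(E) + 0.6403) / 0.0235
log10(6.2) = 0.792392
S = (0.792392 + 0.6403) / 0.0235 = 1.432692 / 0.0235
S = 61.0

Shore A = 61.0


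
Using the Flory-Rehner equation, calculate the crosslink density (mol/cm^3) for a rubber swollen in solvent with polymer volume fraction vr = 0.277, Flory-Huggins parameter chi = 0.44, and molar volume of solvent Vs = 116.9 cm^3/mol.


ln(1 - vr) = ln(1 - 0.277) = -0.3243
Numerator = -((-0.3243) + 0.277 + 0.44 * 0.277^2) = 0.0136
Denominator = 116.9 * (0.277^(1/3) - 0.277/2) = 60.0128
nu = 0.0136 / 60.0128 = 2.2637e-04 mol/cm^3

2.2637e-04 mol/cm^3


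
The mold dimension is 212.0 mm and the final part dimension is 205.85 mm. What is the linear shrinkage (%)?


Shrinkage = (mold - part) / mold * 100
= (212.0 - 205.85) / 212.0 * 100
= 6.15 / 212.0 * 100
= 2.9%

2.9%


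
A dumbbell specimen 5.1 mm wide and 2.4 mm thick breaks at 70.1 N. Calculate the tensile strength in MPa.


Area = width * thickness = 5.1 * 2.4 = 12.24 mm^2
TS = force / area = 70.1 / 12.24 = 5.73 MPa

5.73 MPa


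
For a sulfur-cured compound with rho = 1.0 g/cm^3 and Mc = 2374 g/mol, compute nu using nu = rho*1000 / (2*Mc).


nu = rho * 1000 / (2 * Mc)
nu = 1.0 * 1000 / (2 * 2374)
nu = 1000.0 / 4748
nu = 0.2106 mol/L

0.2106 mol/L


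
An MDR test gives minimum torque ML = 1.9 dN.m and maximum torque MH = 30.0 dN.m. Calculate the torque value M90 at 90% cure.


M90 = ML + 0.9 * (MH - ML)
M90 = 1.9 + 0.9 * (30.0 - 1.9)
M90 = 1.9 + 0.9 * 28.1
M90 = 27.19 dN.m

27.19 dN.m


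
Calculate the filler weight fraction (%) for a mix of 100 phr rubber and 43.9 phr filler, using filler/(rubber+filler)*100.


Filler % = filler / (rubber + filler) * 100
= 43.9 / (100 + 43.9) * 100
= 43.9 / 143.9 * 100
= 30.51%

30.51%


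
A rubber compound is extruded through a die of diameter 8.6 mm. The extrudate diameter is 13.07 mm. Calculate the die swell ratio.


Die swell ratio = D_extrudate / D_die
= 13.07 / 8.6
= 1.52

Die swell = 1.52


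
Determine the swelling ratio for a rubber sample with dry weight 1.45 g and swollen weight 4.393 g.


Q = W_swollen / W_dry
Q = 4.393 / 1.45
Q = 3.03

Q = 3.03


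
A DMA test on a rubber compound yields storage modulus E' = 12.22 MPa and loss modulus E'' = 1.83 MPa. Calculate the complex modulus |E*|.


|E*| = sqrt(E'^2 + E''^2)
= sqrt(12.22^2 + 1.83^2)
= sqrt(149.3284 + 3.3489)
= 12.356 MPa

12.356 MPa


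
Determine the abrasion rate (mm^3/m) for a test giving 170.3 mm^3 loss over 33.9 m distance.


Rate = volume_loss / distance
= 170.3 / 33.9
= 5.024 mm^3/m

5.024 mm^3/m


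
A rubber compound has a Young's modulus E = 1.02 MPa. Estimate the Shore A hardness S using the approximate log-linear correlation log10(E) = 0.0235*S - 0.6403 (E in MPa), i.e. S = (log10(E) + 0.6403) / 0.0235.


log10(E) = 0.0235*S - 0.6403  =>  S = (log10(E) + 0.6403) / 0.0235
log10(1.02) = 0.008600
S = (0.008600 + 0.6403) / 0.0235 = 0.648900 / 0.0235
S = 27.6

Shore A = 27.6


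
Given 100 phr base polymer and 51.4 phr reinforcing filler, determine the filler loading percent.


Filler % = filler / (rubber + filler) * 100
= 51.4 / (100 + 51.4) * 100
= 51.4 / 151.4 * 100
= 33.95%

33.95%


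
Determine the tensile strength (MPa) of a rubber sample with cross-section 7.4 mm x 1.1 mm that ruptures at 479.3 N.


Area = width * thickness = 7.4 * 1.1 = 8.14 mm^2
TS = force / area = 479.3 / 8.14 = 58.88 MPa

58.88 MPa


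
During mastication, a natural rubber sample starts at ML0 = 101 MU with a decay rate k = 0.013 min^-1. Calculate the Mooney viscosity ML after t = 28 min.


ML = ML0 * exp(-k * t)
ML = 101 * exp(-0.013 * 28)
ML = 101 * 0.6949
ML = 70.18 MU

70.18 MU


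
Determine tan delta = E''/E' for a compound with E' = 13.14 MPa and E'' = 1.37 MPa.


tan delta = E'' / E'
= 1.37 / 13.14
= 0.1043

tan delta = 0.1043


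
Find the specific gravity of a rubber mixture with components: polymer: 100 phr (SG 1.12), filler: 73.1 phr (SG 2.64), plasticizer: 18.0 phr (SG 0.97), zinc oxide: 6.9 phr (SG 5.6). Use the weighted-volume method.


Sum of weights = 198.0
Volume contributions:
  polymer: 100/1.12 = 89.2857
  filler: 73.1/2.64 = 27.6894
  plasticizer: 18.0/0.97 = 18.5567
  zinc oxide: 6.9/5.6 = 1.2321
Sum of volumes = 136.7640
SG = 198.0 / 136.7640 = 1.448

SG = 1.448


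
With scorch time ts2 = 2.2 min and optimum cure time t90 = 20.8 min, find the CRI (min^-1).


CRI = 100 / (t90 - ts2)
= 100 / (20.8 - 2.2)
= 100 / 18.6
= 5.38 min^-1

5.38 min^-1


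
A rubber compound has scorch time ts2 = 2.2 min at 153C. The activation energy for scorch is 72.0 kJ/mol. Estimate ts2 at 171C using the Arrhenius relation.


Convert temperatures: T1 = 153 + 273.15 = 426.15 K, T2 = 171 + 273.15 = 444.15 K
ts2_new = 2.2 * exp(72000 / 8.314 * (1/444.15 - 1/426.15))
1/T2 - 1/T1 = -9.5100e-05
ts2_new = 0.97 min

0.97 min


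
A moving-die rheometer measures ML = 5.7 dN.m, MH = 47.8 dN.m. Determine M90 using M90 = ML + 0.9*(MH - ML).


M90 = ML + 0.9 * (MH - ML)
M90 = 5.7 + 0.9 * (47.8 - 5.7)
M90 = 5.7 + 0.9 * 42.1
M90 = 43.59 dN.m

43.59 dN.m


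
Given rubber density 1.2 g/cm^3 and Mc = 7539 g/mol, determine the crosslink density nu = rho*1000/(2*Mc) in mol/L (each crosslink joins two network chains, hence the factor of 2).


nu = rho * 1000 / (2 * Mc)
nu = 1.2 * 1000 / (2 * 7539)
nu = 1200.0 / 15078
nu = 0.0796 mol/L

0.0796 mol/L


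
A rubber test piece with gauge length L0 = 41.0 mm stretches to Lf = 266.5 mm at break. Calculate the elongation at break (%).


Elongation = (Lf - L0) / L0 * 100
= (266.5 - 41.0) / 41.0 * 100
= 225.5 / 41.0 * 100
= 550.0%

550.0%


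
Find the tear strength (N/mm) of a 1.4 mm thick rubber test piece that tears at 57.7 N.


Tear strength = force / thickness
= 57.7 / 1.4
= 41.21 N/mm

41.21 N/mm


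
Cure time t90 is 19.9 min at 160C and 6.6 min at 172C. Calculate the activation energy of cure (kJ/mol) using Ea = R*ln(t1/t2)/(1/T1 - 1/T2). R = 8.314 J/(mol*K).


T1 = 433.15 K, T2 = 445.15 K
1/T1 - 1/T2 = 6.2235e-05
ln(t1/t2) = ln(19.9/6.6) = 1.1037
Ea = 8.314 * 1.1037 / 6.2235e-05 = 147436.4518 J/mol
Ea = 147.44 kJ/mol

147.44 kJ/mol


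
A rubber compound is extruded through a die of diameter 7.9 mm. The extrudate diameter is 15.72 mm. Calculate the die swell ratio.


Die swell ratio = D_extrudate / D_die
= 15.72 / 7.9
= 1.99

Die swell = 1.99


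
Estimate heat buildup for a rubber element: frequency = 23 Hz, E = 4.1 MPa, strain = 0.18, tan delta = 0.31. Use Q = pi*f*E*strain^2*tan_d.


Q = pi * f * E * strain^2 * tan_d
= pi * 23 * 4.1 * 0.18^2 * 0.31
= pi * 23 * 4.1 * 0.0324 * 0.31
= 2.9756

Q = 2.9756


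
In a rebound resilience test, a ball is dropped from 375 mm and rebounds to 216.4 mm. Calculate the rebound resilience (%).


Resilience = h_rebound / h_drop * 100
= 216.4 / 375 * 100
= 57.7%

57.7%


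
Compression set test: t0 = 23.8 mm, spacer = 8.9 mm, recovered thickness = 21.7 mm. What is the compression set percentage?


CS = (t0 - recovered) / (t0 - ts) * 100
= (23.8 - 21.7) / (23.8 - 8.9) * 100
= 2.1 / 14.9 * 100
= 14.1%

14.1%


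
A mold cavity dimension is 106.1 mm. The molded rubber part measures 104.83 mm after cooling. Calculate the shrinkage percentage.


Shrinkage = (mold - part) / mold * 100
= (106.1 - 104.83) / 106.1 * 100
= 1.27 / 106.1 * 100
= 1.2%

1.2%


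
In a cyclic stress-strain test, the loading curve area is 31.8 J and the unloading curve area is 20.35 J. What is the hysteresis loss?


Hysteresis loss = loading - unloading
= 31.8 - 20.35
= 11.45 J

11.45 J


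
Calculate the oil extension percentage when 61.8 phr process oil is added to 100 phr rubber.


Oil % = oil / (100 + oil) * 100
= 61.8 / (100 + 61.8) * 100
= 61.8 / 161.8 * 100
= 38.2%

38.2%


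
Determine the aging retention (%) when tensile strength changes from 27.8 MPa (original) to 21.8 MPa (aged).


Retention = aged / original * 100
= 21.8 / 27.8 * 100
= 78.4%

78.4%


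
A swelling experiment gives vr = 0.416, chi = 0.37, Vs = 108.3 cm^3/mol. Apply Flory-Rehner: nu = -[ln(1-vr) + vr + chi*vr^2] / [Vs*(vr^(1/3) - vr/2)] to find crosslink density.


ln(1 - vr) = ln(1 - 0.416) = -0.5379
Numerator = -((-0.5379) + 0.416 + 0.37 * 0.416^2) = 0.0578
Denominator = 108.3 * (0.416^(1/3) - 0.416/2) = 58.3198
nu = 0.0578 / 58.3198 = 9.9149e-04 mol/cm^3

9.9149e-04 mol/cm^3


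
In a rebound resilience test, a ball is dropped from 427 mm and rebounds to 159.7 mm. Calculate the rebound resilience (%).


Resilience = h_rebound / h_drop * 100
= 159.7 / 427 * 100
= 37.4%

37.4%


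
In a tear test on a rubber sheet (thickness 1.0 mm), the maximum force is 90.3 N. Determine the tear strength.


Tear strength = force / thickness
= 90.3 / 1.0
= 90.3 N/mm

90.3 N/mm


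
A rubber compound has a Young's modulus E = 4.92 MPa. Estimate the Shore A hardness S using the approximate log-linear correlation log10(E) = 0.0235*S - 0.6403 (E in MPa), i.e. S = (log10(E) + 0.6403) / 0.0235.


log10(E) = 0.0235*S - 0.6403  =>  S = (log10(E) + 0.6403) / 0.0235
log10(4.92) = 0.691965
S = (0.691965 + 0.6403) / 0.0235 = 1.332265 / 0.0235
S = 56.7

Shore A = 56.7


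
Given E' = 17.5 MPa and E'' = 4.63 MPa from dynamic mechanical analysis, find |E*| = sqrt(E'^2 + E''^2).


|E*| = sqrt(E'^2 + E''^2)
= sqrt(17.5^2 + 4.63^2)
= sqrt(306.2500 + 21.4369)
= 18.102 MPa

18.102 MPa


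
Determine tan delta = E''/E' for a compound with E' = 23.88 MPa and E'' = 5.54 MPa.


tan delta = E'' / E'
= 5.54 / 23.88
= 0.232

tan delta = 0.232


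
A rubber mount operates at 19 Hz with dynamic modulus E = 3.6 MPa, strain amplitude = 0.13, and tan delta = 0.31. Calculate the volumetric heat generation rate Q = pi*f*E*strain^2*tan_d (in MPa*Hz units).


Q = pi * f * E * strain^2 * tan_d
= pi * 19 * 3.6 * 0.13^2 * 0.31
= pi * 19 * 3.6 * 0.0169 * 0.31
= 1.1258

Q = 1.1258


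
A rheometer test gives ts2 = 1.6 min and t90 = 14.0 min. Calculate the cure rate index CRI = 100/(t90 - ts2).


CRI = 100 / (t90 - ts2)
= 100 / (14.0 - 1.6)
= 100 / 12.4
= 8.06 min^-1

8.06 min^-1


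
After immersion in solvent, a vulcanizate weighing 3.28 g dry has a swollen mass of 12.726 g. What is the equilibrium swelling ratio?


Q = W_swollen / W_dry
Q = 12.726 / 3.28
Q = 3.88

Q = 3.88


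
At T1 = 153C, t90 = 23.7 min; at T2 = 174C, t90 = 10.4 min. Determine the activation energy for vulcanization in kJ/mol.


T1 = 426.15 K, T2 = 447.15 K
1/T1 - 1/T2 = 1.1021e-04
ln(t1/t2) = ln(23.7/10.4) = 0.8237
Ea = 8.314 * 0.8237 / 1.1021e-04 = 62138.2906 J/mol
Ea = 62.14 kJ/mol

62.14 kJ/mol


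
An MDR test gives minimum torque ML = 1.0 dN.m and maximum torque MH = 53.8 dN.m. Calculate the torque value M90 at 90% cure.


M90 = ML + 0.9 * (MH - ML)
M90 = 1.0 + 0.9 * (53.8 - 1.0)
M90 = 1.0 + 0.9 * 52.8
M90 = 48.52 dN.m

48.52 dN.m


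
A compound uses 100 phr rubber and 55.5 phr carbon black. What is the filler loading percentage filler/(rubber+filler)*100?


Filler % = filler / (rubber + filler) * 100
= 55.5 / (100 + 55.5) * 100
= 55.5 / 155.5 * 100
= 35.69%

35.69%


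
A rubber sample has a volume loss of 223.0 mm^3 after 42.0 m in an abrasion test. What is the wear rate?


Rate = volume_loss / distance
= 223.0 / 42.0
= 5.31 mm^3/m

5.31 mm^3/m


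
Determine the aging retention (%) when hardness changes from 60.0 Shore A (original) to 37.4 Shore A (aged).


Retention = aged / original * 100
= 37.4 / 60.0 * 100
= 62.3%

62.3%


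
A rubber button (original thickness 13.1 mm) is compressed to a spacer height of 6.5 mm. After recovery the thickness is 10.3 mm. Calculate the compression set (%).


CS = (t0 - recovered) / (t0 - ts) * 100
= (13.1 - 10.3) / (13.1 - 6.5) * 100
= 2.8 / 6.6 * 100
= 42.4%

42.4%


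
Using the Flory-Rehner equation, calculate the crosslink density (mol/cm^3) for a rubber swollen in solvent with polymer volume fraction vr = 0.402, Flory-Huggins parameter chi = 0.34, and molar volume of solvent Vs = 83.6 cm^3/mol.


ln(1 - vr) = ln(1 - 0.402) = -0.5142
Numerator = -((-0.5142) + 0.402 + 0.34 * 0.402^2) = 0.0572
Denominator = 83.6 * (0.402^(1/3) - 0.402/2) = 44.8959
nu = 0.0572 / 44.8959 = 0.0013 mol/cm^3

0.0013 mol/cm^3


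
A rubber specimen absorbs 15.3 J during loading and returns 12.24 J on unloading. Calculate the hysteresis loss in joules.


Hysteresis loss = loading - unloading
= 15.3 - 12.24
= 3.06 J

3.06 J


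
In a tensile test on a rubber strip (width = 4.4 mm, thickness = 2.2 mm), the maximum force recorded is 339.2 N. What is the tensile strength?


Area = width * thickness = 4.4 * 2.2 = 9.68 mm^2
TS = force / area = 339.2 / 9.68 = 35.04 MPa

35.04 MPa


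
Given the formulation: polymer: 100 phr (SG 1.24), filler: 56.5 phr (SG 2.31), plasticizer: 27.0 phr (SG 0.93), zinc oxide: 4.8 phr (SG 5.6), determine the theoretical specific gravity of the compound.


Sum of weights = 188.3
Volume contributions:
  polymer: 100/1.24 = 80.6452
  filler: 56.5/2.31 = 24.4589
  plasticizer: 27.0/0.93 = 29.0323
  zinc oxide: 4.8/5.6 = 0.8571
Sum of volumes = 134.9934
SG = 188.3 / 134.9934 = 1.395

SG = 1.395


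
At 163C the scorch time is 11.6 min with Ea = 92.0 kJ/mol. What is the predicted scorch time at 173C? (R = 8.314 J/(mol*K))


Convert temperatures: T1 = 163 + 273.15 = 436.15 K, T2 = 173 + 273.15 = 446.15 K
ts2_new = 11.6 * exp(92000 / 8.314 * (1/446.15 - 1/436.15))
1/T2 - 1/T1 = -5.1391e-05
ts2_new = 6.57 min

6.57 min


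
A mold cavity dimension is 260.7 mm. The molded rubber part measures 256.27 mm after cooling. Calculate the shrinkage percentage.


Shrinkage = (mold - part) / mold * 100
= (260.7 - 256.27) / 260.7 * 100
= 4.43 / 260.7 * 100
= 1.7%

1.7%


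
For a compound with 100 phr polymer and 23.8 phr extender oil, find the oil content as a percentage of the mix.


Oil % = oil / (100 + oil) * 100
= 23.8 / (100 + 23.8) * 100
= 23.8 / 123.8 * 100
= 19.22%

19.22%


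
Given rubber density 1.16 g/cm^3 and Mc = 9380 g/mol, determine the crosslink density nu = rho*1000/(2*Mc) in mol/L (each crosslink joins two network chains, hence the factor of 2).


nu = rho * 1000 / (2 * Mc)
nu = 1.16 * 1000 / (2 * 9380)
nu = 1160.0 / 18760
nu = 0.0618 mol/L

0.0618 mol/L


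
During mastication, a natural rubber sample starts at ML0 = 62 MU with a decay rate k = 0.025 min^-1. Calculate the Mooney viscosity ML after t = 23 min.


ML = ML0 * exp(-k * t)
ML = 62 * exp(-0.025 * 23)
ML = 62 * 0.5627
ML = 34.89 MU

34.89 MU


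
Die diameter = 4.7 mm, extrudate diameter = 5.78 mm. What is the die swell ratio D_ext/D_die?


Die swell ratio = D_extrudate / D_die
= 5.78 / 4.7
= 1.23

Die swell = 1.23


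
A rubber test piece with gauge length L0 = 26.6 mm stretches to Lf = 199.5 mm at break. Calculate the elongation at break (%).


Elongation = (Lf - L0) / L0 * 100
= (199.5 - 26.6) / 26.6 * 100
= 172.9 / 26.6 * 100
= 650.0%

650.0%


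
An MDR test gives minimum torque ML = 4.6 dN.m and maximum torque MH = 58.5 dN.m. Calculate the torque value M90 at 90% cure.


M90 = ML + 0.9 * (MH - ML)
M90 = 4.6 + 0.9 * (58.5 - 4.6)
M90 = 4.6 + 0.9 * 53.9
M90 = 53.11 dN.m

53.11 dN.m


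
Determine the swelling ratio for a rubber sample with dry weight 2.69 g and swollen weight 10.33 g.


Q = W_swollen / W_dry
Q = 10.33 / 2.69
Q = 3.84

Q = 3.84


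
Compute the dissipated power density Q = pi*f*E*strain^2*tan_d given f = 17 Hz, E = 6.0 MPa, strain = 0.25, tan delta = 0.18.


Q = pi * f * E * strain^2 * tan_d
= pi * 17 * 6.0 * 0.25^2 * 0.18
= pi * 17 * 6.0 * 0.0625 * 0.18
= 3.6050

Q = 3.6050


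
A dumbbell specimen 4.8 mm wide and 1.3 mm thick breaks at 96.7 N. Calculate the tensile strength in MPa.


Area = width * thickness = 4.8 * 1.3 = 6.24 mm^2
TS = force / area = 96.7 / 6.24 = 15.5 MPa

15.5 MPa


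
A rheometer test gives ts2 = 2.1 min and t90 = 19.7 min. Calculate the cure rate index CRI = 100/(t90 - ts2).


CRI = 100 / (t90 - ts2)
= 100 / (19.7 - 2.1)
= 100 / 17.6
= 5.68 min^-1

5.68 min^-1


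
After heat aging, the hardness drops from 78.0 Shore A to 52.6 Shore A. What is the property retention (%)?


Retention = aged / original * 100
= 52.6 / 78.0 * 100
= 67.4%

67.4%


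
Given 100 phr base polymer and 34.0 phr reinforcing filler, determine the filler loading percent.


Filler % = filler / (rubber + filler) * 100
= 34.0 / (100 + 34.0) * 100
= 34.0 / 134.0 * 100
= 25.37%

25.37%


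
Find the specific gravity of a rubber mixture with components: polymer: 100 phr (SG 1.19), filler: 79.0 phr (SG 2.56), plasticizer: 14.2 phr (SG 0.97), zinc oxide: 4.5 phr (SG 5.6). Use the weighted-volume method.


Sum of weights = 197.7
Volume contributions:
  polymer: 100/1.19 = 84.0336
  filler: 79.0/2.56 = 30.8594
  plasticizer: 14.2/0.97 = 14.6392
  zinc oxide: 4.5/5.6 = 0.8036
Sum of volumes = 130.3357
SG = 197.7 / 130.3357 = 1.517

SG = 1.517


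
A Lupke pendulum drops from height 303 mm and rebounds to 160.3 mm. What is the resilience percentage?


Resilience = h_rebound / h_drop * 100
= 160.3 / 303 * 100
= 52.9%

52.9%


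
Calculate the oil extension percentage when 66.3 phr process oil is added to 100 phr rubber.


Oil % = oil / (100 + oil) * 100
= 66.3 / (100 + 66.3) * 100
= 66.3 / 166.3 * 100
= 39.87%

39.87%


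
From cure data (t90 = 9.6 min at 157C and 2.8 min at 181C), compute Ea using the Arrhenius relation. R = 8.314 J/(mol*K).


T1 = 430.15 K, T2 = 454.15 K
1/T1 - 1/T2 = 1.2285e-04
ln(t1/t2) = ln(9.6/2.8) = 1.2321
Ea = 8.314 * 1.2321 / 1.2285e-04 = 83383.3575 J/mol
Ea = 83.38 kJ/mol

83.38 kJ/mol


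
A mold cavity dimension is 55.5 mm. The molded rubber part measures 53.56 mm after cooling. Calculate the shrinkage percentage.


Shrinkage = (mold - part) / mold * 100
= (55.5 - 53.56) / 55.5 * 100
= 1.94 / 55.5 * 100
= 3.5%

3.5%


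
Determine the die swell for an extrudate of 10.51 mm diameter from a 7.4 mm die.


Die swell ratio = D_extrudate / D_die
= 10.51 / 7.4
= 1.42

Die swell = 1.42


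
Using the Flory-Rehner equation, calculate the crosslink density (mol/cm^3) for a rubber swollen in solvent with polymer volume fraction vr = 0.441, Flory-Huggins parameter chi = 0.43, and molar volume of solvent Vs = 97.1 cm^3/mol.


ln(1 - vr) = ln(1 - 0.441) = -0.5816
Numerator = -((-0.5816) + 0.441 + 0.43 * 0.441^2) = 0.0570
Denominator = 97.1 * (0.441^(1/3) - 0.441/2) = 52.4987
nu = 0.0570 / 52.4987 = 0.0011 mol/cm^3

0.0011 mol/cm^3


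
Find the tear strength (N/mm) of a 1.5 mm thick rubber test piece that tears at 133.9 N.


Tear strength = force / thickness
= 133.9 / 1.5
= 89.27 N/mm

89.27 N/mm


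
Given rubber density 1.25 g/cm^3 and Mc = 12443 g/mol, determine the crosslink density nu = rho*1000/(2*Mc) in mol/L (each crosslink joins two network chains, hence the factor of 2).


nu = rho * 1000 / (2 * Mc)
nu = 1.25 * 1000 / (2 * 12443)
nu = 1250.0 / 24886
nu = 0.0502 mol/L

0.0502 mol/L


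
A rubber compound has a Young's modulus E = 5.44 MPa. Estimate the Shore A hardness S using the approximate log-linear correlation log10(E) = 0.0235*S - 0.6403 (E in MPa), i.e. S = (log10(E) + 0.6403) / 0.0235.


log10(E) = 0.0235*S - 0.6403  =>  S = (log10(E) + 0.6403) / 0.0235
log10(5.44) = 0.735599
S = (0.735599 + 0.6403) / 0.0235 = 1.375899 / 0.0235
S = 58.5

Shore A = 58.5


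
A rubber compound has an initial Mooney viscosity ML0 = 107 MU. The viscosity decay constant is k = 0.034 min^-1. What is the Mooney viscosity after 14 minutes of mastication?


ML = ML0 * exp(-k * t)
ML = 107 * exp(-0.034 * 14)
ML = 107 * 0.6213
ML = 66.48 MU

66.48 MU


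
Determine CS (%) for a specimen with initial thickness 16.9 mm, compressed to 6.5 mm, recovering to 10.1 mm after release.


CS = (t0 - recovered) / (t0 - ts) * 100
= (16.9 - 10.1) / (16.9 - 6.5) * 100
= 6.8 / 10.4 * 100
= 65.4%

65.4%


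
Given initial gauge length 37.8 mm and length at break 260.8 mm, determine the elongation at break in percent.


Elongation = (Lf - L0) / L0 * 100
= (260.8 - 37.8) / 37.8 * 100
= 223.0 / 37.8 * 100
= 589.9%

589.9%


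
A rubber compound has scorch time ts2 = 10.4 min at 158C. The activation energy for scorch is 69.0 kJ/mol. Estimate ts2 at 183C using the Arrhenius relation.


Convert temperatures: T1 = 158 + 273.15 = 431.15 K, T2 = 183 + 273.15 = 456.15 K
ts2_new = 10.4 * exp(69000 / 8.314 * (1/456.15 - 1/431.15))
1/T2 - 1/T1 = -1.2712e-04
ts2_new = 3.62 min

3.62 min


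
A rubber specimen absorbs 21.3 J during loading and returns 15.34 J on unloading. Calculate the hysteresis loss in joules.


Hysteresis loss = loading - unloading
= 21.3 - 15.34
= 5.96 J

5.96 J


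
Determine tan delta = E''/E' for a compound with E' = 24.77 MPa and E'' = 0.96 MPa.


tan delta = E'' / E'
= 0.96 / 24.77
= 0.0388

tan delta = 0.0388


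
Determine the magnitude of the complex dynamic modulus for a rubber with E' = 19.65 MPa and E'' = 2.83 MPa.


|E*| = sqrt(E'^2 + E''^2)
= sqrt(19.65^2 + 2.83^2)
= sqrt(386.1225 + 8.0089)
= 19.853 MPa

19.853 MPa


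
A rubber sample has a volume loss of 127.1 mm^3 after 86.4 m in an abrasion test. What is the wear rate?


Rate = volume_loss / distance
= 127.1 / 86.4
= 1.471 mm^3/m

1.471 mm^3/m


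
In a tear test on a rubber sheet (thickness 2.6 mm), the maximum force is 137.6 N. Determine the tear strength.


Tear strength = force / thickness
= 137.6 / 2.6
= 52.92 N/mm

52.92 N/mm


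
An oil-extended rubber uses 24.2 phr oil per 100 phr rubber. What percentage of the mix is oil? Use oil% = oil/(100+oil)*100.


Oil % = oil / (100 + oil) * 100
= 24.2 / (100 + 24.2) * 100
= 24.2 / 124.2 * 100
= 19.48%

19.48%


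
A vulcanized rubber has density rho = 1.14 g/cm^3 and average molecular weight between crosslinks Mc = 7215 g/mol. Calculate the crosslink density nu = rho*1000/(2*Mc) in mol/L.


nu = rho * 1000 / (2 * Mc)
nu = 1.14 * 1000 / (2 * 7215)
nu = 1140.0 / 14430
nu = 0.0790 mol/L

0.0790 mol/L


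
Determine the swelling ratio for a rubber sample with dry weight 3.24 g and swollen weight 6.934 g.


Q = W_swollen / W_dry
Q = 6.934 / 3.24
Q = 2.14

Q = 2.14


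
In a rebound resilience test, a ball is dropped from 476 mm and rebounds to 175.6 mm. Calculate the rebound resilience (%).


Resilience = h_rebound / h_drop * 100
= 175.6 / 476 * 100
= 36.9%

36.9%


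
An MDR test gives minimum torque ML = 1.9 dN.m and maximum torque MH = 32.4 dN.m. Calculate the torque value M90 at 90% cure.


M90 = ML + 0.9 * (MH - ML)
M90 = 1.9 + 0.9 * (32.4 - 1.9)
M90 = 1.9 + 0.9 * 30.5
M90 = 29.35 dN.m

29.35 dN.m


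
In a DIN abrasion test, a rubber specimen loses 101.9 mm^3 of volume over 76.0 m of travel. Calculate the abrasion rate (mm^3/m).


Rate = volume_loss / distance
= 101.9 / 76.0
= 1.341 mm^3/m

1.341 mm^3/m


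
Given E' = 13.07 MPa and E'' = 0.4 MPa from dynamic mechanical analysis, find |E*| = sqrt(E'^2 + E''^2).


|E*| = sqrt(E'^2 + E''^2)
= sqrt(13.07^2 + 0.4^2)
= sqrt(170.8249 + 0.1600)
= 13.076 MPa

13.076 MPa


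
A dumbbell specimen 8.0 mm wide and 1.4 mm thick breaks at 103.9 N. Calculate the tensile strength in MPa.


Area = width * thickness = 8.0 * 1.4 = 11.2 mm^2
TS = force / area = 103.9 / 11.2 = 9.28 MPa

9.28 MPa


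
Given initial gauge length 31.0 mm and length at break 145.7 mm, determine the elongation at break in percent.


Elongation = (Lf - L0) / L0 * 100
= (145.7 - 31.0) / 31.0 * 100
= 114.7 / 31.0 * 100
= 370.0%

370.0%


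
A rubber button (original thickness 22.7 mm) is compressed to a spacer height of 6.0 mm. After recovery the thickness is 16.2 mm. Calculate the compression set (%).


CS = (t0 - recovered) / (t0 - ts) * 100
= (22.7 - 16.2) / (22.7 - 6.0) * 100
= 6.5 / 16.7 * 100
= 38.9%

38.9%


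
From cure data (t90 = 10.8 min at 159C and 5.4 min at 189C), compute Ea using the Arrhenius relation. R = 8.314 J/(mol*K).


T1 = 432.15 K, T2 = 462.15 K
1/T1 - 1/T2 = 1.5021e-04
ln(t1/t2) = ln(10.8/5.4) = 0.6931
Ea = 8.314 * 0.6931 / 1.5021e-04 = 38364.6907 J/mol
Ea = 38.36 kJ/mol

38.36 kJ/mol


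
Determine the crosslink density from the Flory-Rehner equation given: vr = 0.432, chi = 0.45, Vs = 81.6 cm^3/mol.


ln(1 - vr) = ln(1 - 0.432) = -0.5656
Numerator = -((-0.5656) + 0.432 + 0.45 * 0.432^2) = 0.0497
Denominator = 81.6 * (0.432^(1/3) - 0.432/2) = 44.0601
nu = 0.0497 / 44.0601 = 0.0011 mol/cm^3

0.0011 mol/cm^3


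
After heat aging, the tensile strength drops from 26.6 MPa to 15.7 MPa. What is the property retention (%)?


Retention = aged / original * 100
= 15.7 / 26.6 * 100
= 59.0%

59.0%


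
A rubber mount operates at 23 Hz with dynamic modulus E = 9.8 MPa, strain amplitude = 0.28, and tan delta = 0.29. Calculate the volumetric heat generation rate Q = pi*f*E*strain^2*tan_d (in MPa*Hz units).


Q = pi * f * E * strain^2 * tan_d
= pi * 23 * 9.8 * 0.28^2 * 0.29
= pi * 23 * 9.8 * 0.0784 * 0.29
= 16.0997

Q = 16.0997


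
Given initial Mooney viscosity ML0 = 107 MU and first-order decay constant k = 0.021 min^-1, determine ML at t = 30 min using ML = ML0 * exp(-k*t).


ML = ML0 * exp(-k * t)
ML = 107 * exp(-0.021 * 30)
ML = 107 * 0.5326
ML = 56.99 MU

56.99 MU


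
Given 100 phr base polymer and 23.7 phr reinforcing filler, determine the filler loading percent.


Filler % = filler / (rubber + filler) * 100
= 23.7 / (100 + 23.7) * 100
= 23.7 / 123.7 * 100
= 19.16%

19.16%


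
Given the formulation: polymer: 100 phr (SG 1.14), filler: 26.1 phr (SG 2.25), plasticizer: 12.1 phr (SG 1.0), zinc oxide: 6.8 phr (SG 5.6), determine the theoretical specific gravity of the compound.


Sum of weights = 145.0
Volume contributions:
  polymer: 100/1.14 = 87.7193
  filler: 26.1/2.25 = 11.6000
  plasticizer: 12.1/1.0 = 12.1000
  zinc oxide: 6.8/5.6 = 1.2143
Sum of volumes = 112.6336
SG = 145.0 / 112.6336 = 1.287

SG = 1.287


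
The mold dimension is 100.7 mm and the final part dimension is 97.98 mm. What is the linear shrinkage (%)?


Shrinkage = (mold - part) / mold * 100
= (100.7 - 97.98) / 100.7 * 100
= 2.72 / 100.7 * 100
= 2.7%

2.7%


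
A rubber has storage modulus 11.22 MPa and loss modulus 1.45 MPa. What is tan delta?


tan delta = E'' / E'
= 1.45 / 11.22
= 0.1292

tan delta = 0.1292


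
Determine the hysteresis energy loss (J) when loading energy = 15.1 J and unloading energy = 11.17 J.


Hysteresis loss = loading - unloading
= 15.1 - 11.17
= 3.93 J

3.93 J


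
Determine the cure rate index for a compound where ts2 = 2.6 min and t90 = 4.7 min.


CRI = 100 / (t90 - ts2)
= 100 / (4.7 - 2.6)
= 100 / 2.1
= 47.62 min^-1

47.62 min^-1


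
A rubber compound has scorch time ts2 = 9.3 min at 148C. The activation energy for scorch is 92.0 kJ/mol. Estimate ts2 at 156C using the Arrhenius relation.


Convert temperatures: T1 = 148 + 273.15 = 421.15 K, T2 = 156 + 273.15 = 429.15 K
ts2_new = 9.3 * exp(92000 / 8.314 * (1/429.15 - 1/421.15))
1/T2 - 1/T1 = -4.4263e-05
ts2_new = 5.7 min

5.7 min


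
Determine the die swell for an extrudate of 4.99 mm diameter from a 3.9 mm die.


Die swell ratio = D_extrudate / D_die
= 4.99 / 3.9
= 1.279

Die swell = 1.279


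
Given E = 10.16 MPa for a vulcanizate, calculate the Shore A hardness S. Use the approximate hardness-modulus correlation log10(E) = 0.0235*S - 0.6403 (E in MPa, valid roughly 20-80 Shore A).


log10(E) = 0.0235*S - 0.6403  =>  S = (log10(E) + 0.6403) / 0.0235
log10(10.16) = 1.006894
S = (1.006894 + 0.6403) / 0.0235 = 1.647194 / 0.0235
S = 70.1

Shore A = 70.1


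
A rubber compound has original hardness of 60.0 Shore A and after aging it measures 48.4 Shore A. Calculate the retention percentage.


Retention = aged / original * 100
= 48.4 / 60.0 * 100
= 80.7%

80.7%


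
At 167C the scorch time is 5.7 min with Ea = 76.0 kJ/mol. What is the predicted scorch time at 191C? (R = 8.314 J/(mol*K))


Convert temperatures: T1 = 167 + 273.15 = 440.15 K, T2 = 191 + 273.15 = 464.15 K
ts2_new = 5.7 * exp(76000 / 8.314 * (1/464.15 - 1/440.15))
1/T2 - 1/T1 = -1.1748e-04
ts2_new = 1.95 min

1.95 min


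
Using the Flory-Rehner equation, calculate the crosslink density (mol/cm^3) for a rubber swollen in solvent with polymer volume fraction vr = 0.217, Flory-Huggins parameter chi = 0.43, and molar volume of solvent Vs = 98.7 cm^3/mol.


ln(1 - vr) = ln(1 - 0.217) = -0.2446
Numerator = -((-0.2446) + 0.217 + 0.43 * 0.217^2) = 0.0074
Denominator = 98.7 * (0.217^(1/3) - 0.217/2) = 48.6023
nu = 0.0074 / 48.6023 = 1.5173e-04 mol/cm^3

1.5173e-04 mol/cm^3


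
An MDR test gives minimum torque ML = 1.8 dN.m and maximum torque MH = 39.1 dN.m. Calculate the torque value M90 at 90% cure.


M90 = ML + 0.9 * (MH - ML)
M90 = 1.8 + 0.9 * (39.1 - 1.8)
M90 = 1.8 + 0.9 * 37.3
M90 = 35.37 dN.m

35.37 dN.m


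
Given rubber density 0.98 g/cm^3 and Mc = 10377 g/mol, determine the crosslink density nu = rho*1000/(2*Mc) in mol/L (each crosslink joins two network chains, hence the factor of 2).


nu = rho * 1000 / (2 * Mc)
nu = 0.98 * 1000 / (2 * 10377)
nu = 980.0 / 20754
nu = 0.0472 mol/L

0.0472 mol/L


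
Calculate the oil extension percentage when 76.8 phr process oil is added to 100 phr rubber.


Oil % = oil / (100 + oil) * 100
= 76.8 / (100 + 76.8) * 100
= 76.8 / 176.8 * 100
= 43.44%

43.44%


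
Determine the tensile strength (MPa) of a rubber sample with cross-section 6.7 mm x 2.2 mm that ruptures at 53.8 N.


Area = width * thickness = 6.7 * 2.2 = 14.74 mm^2
TS = force / area = 53.8 / 14.74 = 3.65 MPa

3.65 MPa


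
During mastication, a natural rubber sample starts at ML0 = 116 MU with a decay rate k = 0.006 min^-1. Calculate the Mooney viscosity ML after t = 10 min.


ML = ML0 * exp(-k * t)
ML = 116 * exp(-0.006 * 10)
ML = 116 * 0.9418
ML = 109.24 MU

109.24 MU


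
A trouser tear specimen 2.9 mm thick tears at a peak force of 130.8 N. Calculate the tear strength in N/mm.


Tear strength = force / thickness
= 130.8 / 2.9
= 45.1 N/mm

45.1 N/mm


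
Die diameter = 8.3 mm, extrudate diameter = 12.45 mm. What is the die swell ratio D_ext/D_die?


Die swell ratio = D_extrudate / D_die
= 12.45 / 8.3
= 1.5

Die swell = 1.5


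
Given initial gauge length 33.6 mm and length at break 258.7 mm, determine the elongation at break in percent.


Elongation = (Lf - L0) / L0 * 100
= (258.7 - 33.6) / 33.6 * 100
= 225.1 / 33.6 * 100
= 669.9%

669.9%


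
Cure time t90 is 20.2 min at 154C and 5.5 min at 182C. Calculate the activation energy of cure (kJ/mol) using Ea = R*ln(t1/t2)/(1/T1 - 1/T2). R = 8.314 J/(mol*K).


T1 = 427.15 K, T2 = 455.15 K
1/T1 - 1/T2 = 1.4402e-04
ln(t1/t2) = ln(20.2/5.5) = 1.3009
Ea = 8.314 * 1.3009 / 1.4402e-04 = 75100.4228 J/mol
Ea = 75.1 kJ/mol

75.1 kJ/mol


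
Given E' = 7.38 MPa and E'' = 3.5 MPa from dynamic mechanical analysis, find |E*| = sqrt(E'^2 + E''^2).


|E*| = sqrt(E'^2 + E''^2)
= sqrt(7.38^2 + 3.5^2)
= sqrt(54.4644 + 12.2500)
= 8.168 MPa

8.168 MPa


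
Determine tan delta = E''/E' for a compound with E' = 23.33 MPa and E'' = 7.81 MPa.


tan delta = E'' / E'
= 7.81 / 23.33
= 0.3348

tan delta = 0.3348


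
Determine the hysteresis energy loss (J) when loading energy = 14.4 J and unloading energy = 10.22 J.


Hysteresis loss = loading - unloading
= 14.4 - 10.22
= 4.18 J

4.18 J


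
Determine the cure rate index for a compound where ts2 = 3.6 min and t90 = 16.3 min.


CRI = 100 / (t90 - ts2)
= 100 / (16.3 - 3.6)
= 100 / 12.7
= 7.87 min^-1

7.87 min^-1


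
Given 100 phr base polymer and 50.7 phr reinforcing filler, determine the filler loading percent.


Filler % = filler / (rubber + filler) * 100
= 50.7 / (100 + 50.7) * 100
= 50.7 / 150.7 * 100
= 33.64%

33.64%


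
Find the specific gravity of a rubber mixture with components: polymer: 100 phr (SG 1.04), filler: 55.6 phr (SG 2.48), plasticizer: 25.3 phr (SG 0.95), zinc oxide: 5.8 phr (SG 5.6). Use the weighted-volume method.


Sum of weights = 186.7
Volume contributions:
  polymer: 100/1.04 = 96.1538
  filler: 55.6/2.48 = 22.4194
  plasticizer: 25.3/0.95 = 26.6316
  zinc oxide: 5.8/5.6 = 1.0357
Sum of volumes = 146.2405
SG = 186.7 / 146.2405 = 1.277

SG = 1.277


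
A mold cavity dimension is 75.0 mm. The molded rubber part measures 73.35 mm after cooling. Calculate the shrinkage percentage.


Shrinkage = (mold - part) / mold * 100
= (75.0 - 73.35) / 75.0 * 100
= 1.65 / 75.0 * 100
= 2.2%

2.2%


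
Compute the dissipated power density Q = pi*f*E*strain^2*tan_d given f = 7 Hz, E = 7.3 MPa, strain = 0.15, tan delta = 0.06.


Q = pi * f * E * strain^2 * tan_d
= pi * 7 * 7.3 * 0.15^2 * 0.06
= pi * 7 * 7.3 * 0.0225 * 0.06
= 0.2167

Q = 0.2167


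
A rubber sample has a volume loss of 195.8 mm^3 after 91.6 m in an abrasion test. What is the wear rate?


Rate = volume_loss / distance
= 195.8 / 91.6
= 2.138 mm^3/m

2.138 mm^3/m


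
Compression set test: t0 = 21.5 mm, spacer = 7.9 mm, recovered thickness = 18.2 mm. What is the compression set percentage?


CS = (t0 - recovered) / (t0 - ts) * 100
= (21.5 - 18.2) / (21.5 - 7.9) * 100
= 3.3 / 13.6 * 100
= 24.3%

24.3%


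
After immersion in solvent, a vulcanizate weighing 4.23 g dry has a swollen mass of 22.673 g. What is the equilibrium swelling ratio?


Q = W_swollen / W_dry
Q = 22.673 / 4.23
Q = 5.36

Q = 5.36


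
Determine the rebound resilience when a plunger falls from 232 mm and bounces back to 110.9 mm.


Resilience = h_rebound / h_drop * 100
= 110.9 / 232 * 100
= 47.8%

47.8%


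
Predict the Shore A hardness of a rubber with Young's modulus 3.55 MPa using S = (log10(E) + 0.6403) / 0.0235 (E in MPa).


log10(E) = 0.0235*S - 0.6403  =>  S = (log10(E) + 0.6403) / 0.0235
log10(3.55) = 0.550228
S = (0.550228 + 0.6403) / 0.0235 = 1.190528 / 0.0235
S = 50.7

Shore A = 50.7


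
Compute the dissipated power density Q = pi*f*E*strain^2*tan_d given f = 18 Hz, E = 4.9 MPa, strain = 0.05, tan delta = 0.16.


Q = pi * f * E * strain^2 * tan_d
= pi * 18 * 4.9 * 0.05^2 * 0.16
= pi * 18 * 4.9 * 0.0025 * 0.16
= 0.1108

Q = 0.1108


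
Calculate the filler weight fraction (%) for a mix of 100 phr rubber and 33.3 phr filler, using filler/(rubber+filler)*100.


Filler % = filler / (rubber + filler) * 100
= 33.3 / (100 + 33.3) * 100
= 33.3 / 133.3 * 100
= 24.98%

24.98%


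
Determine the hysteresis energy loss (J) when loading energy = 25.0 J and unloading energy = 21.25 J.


Hysteresis loss = loading - unloading
= 25.0 - 21.25
= 3.75 J

3.75 J


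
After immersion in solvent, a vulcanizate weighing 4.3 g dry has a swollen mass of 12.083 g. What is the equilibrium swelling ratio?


Q = W_swollen / W_dry
Q = 12.083 / 4.3
Q = 2.81

Q = 2.81
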